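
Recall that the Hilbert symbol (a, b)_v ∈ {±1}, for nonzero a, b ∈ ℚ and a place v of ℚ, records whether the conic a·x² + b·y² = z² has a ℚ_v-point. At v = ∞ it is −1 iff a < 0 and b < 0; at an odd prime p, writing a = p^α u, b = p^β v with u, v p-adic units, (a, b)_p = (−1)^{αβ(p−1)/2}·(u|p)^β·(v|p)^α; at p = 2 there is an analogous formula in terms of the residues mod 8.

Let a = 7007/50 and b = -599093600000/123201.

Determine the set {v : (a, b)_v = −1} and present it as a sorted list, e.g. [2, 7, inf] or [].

Mod squares: a ≡ 286, b ≡ -76415. Check v ∈ {∞, 2, 3, 5, 7, 11, 13, 17, 29, 31}.
v=∞: 286 > 0 and -76415 < 0  ⇒  (a,b)_∞ = +1.
v=31: a=31^0·(≡18), b=31^1·(≡15) mod 31; (18|31)=+1, (15|31)=-1; (−1)^{0·1·15}·(+1)^1·(-1)^0 = +1.
v=29: a=29^0·(≡5), b=29^1·(≡1) mod 29; (5|29)=+1, (1|29)=+1; (−1)^{0·1·14}·(+1)^1·(+1)^0 = +1.
v=17: a=17^0·(≡14), b=17^1·(≡6) mod 17; (14|17)=-1, (6|17)=-1; (−1)^{0·1·8}·(-1)^1·(-1)^0 = -1.
v=2: v_2(a)=-1, v_2(b)=8; units ≡ 7, 1 (mod 8); ε·ε+αω+βω = 1·0+-1·0+8·0 ≡ 0  ⇒  (a,b)_2 = +1.
v=5: a=5^-2·(≡1), b=5^5·(≡3) mod 5; (1|5)=+1, (3|5)=-1; (−1)^{-2·5·2}·(+1)^5·(-1)^-2 = +1.
v=11: a=11^1·(≡9), b=11^0·(≡6) mod 11; (9|11)=+1, (6|11)=-1; (−1)^{1·0·5}·(+1)^0·(-1)^1 = -1.
v=3: a=3^0·(≡1), b=3^-6·(≡1) mod 3; (1|3)=+1, (1|3)=+1; (−1)^{0·-6·1}·(+1)^-6·(+1)^0 = +1.
v=7: a=7^2·(≡3), b=7^2·(≡4) mod 7; (3|7)=-1, (4|7)=+1; (−1)^{2·2·3}·(-1)^2·(+1)^2 = +1.
v=13: a=13^1·(≡10), b=13^-2·(≡1) mod 13; (10|13)=+1, (1|13)=+1; (−1)^{1·-2·6}·(+1)^-2·(+1)^1 = +1.
|Ram(286, -76415)| = 2, even; anisotropic at {11, 17}.

[11, 17]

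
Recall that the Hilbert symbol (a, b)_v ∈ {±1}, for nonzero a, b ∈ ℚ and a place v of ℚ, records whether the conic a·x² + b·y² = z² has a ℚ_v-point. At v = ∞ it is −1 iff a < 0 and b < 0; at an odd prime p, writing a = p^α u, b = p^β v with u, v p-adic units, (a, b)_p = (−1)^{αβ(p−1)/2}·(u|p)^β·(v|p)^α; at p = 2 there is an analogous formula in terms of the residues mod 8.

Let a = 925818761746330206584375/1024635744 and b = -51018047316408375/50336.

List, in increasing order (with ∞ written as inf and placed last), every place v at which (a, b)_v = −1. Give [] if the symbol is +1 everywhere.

(a, b) ≡ (79806090, -390) mod (ℚ^×)²; places V = {2, 3, 5, 7, 11, 13, 19, 23, 31, 41, ∞}.
(a,b)_2: α=-5, β=-5; u≡5, v≡5 (mod 8); ε(u)ε(v)=0·0, αω(v)=-5·1, βω(u)=-5·1; sum ≡ 0  ⇒  +1.
(a,b)_∞: sgn(79806090)=+, sgn(-390)=−, so +1.
(a,b)_23: α=3, u≡3; β=2, v≡13 (mod 23); (3|23)=+1, (13|23)=+1; sign (−1)^0·+1^2·+1^3 = +1.
(a,b)_19: α=4, u≡2; β=2, v≡9 (mod 19); (2|19)=-1, (9|19)=+1; sign (−1)^0·-1^2·+1^4 = +1.
(a,b)_41: α=3, u≡6; β=2, v≡31 (mod 41); (6|41)=-1, (31|41)=+1; sign (−1)^0·-1^2·+1^3 = +1.
(a,b)_13: α=1, u≡8; β=-1, v≡4 (mod 13); (8|13)=-1, (4|13)=+1; sign (−1)^0·-1^-1·+1^1 = -1.
(a,b)_3: α=-7, u≡1; β=3, v≡2 (mod 3); (1|3)=+1, (2|3)=-1; sign (−1)^1·+1^3·-1^-7 = +1.
(a,b)_5: α=5, u≡3; β=3, v≡3 (mod 5); (3|5)=-1, (3|5)=-1; sign (−1)^0·-1^3·-1^5 = +1.
(a,b)_31: α=3, u≡21; β=2, v≡22 (mod 31); (21|31)=-1, (22|31)=-1; sign (−1)^0·-1^2·-1^3 = -1.
(a,b)_11: α=-4, u≡9; β=-2, v≡8 (mod 11); (9|11)=+1, (8|11)=-1; sign (−1)^0·+1^-2·-1^-4 = +1.
(a,b)_7: α=1, u≡6; β=2, v≡4 (mod 7); (6|7)=-1, (4|7)=+1; sign (−1)^0·-1^2·+1^1 = +1.
Ram(79806090, -390) = {13, 31}; no ℚ_13-point on the conic.

[13, 31]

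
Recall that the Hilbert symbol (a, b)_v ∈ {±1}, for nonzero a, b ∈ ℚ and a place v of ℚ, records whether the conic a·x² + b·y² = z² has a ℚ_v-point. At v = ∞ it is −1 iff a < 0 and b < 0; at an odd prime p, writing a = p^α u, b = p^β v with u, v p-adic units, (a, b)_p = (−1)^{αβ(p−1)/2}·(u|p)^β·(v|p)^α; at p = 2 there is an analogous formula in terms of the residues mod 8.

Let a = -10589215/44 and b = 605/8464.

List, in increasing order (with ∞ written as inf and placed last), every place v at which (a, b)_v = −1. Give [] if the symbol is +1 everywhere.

[5, 7, 13, 17]

Mod squares: a ≡ -85085, b ≡ 5. Check v ∈ {∞, 2, 5, 7, 11, 13, 17, 23, 37}.
v=∞: -85085 < 0 and 5 > 0  ⇒  (a,b)_∞ = +1.
v=13: a=13^1·(≡5), b=13^0·(≡7) mod 13; (5|13)=-1, (7|13)=-1; (−1)^{1·0·6}·(-1)^0·(-1)^1 = -1.
v=5: a=5^1·(≡3), b=5^1·(≡4) mod 5; (3|5)=-1, (4|5)=+1; (−1)^{1·1·2}·(-1)^1·(+1)^1 = -1.
v=7: a=7^1·(≡2), b=7^0·(≡3) mod 7; (2|7)=+1, (3|7)=-1; (−1)^{1·0·3}·(+1)^0·(-1)^1 = -1.
v=2: v_2(a)=-2, v_2(b)=-4; units ≡ 3, 5 (mod 8); ε·ε+αω+βω = 1·0+-2·1+-4·1 ≡ 0  ⇒  (a,b)_2 = +1.
v=11: a=11^-1·(≡3), b=11^2·(≡1) mod 11; (3|11)=+1, (1|11)=+1; (−1)^{-1·2·5}·(+1)^2·(+1)^-1 = +1.
v=23: a=23^0·(≡19), b=23^-2·(≡22) mod 23; (19|23)=-1, (22|23)=-1; (−1)^{0·-2·11}·(-1)^-2·(-1)^0 = +1.
v=17: a=17^1·(≡7), b=17^0·(≡12) mod 17; (7|17)=-1, (12|17)=-1; (−1)^{1·0·8}·(-1)^0·(-1)^1 = -1.
v=37: a=37^2·(≡5), b=37^0·(≡15) mod 37; (5|37)=-1, (15|37)=-1; (−1)^{2·0·18}·(-1)^0·(-1)^2 = +1.
(-85085, 5 / ℚ) ramifies at {5, 7, 13, 17}: a division algebra.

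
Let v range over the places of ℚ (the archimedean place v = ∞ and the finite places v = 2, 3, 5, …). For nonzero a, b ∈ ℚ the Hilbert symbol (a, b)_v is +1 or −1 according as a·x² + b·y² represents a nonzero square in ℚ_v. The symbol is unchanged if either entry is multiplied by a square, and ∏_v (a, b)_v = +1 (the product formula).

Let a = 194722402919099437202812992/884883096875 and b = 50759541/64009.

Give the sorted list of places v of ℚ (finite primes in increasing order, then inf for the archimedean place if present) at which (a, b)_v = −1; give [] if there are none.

[17, 29, 31, 43]

(a, b) ≡ (75574435, 29) mod (ℚ^×)²; places V = {2, 3, 5, 7, 11, 13, 17, 23, 29, 31, 37, 43, ∞}.
(a,b)_∞: sgn(75574435)=+, sgn(29)=+, so +1.
(a,b)_13: α=2, u≡4; β=0, v≡4 (mod 13); (4|13)=+1, (4|13)=+1; sign (−1)^0·+1^0·+1^2 = +1.
(a,b)_23: α=-3, u≡19; β=-2, v≡6 (mod 23); (19|23)=-1, (6|23)=+1; sign (−1)^0·-1^-2·+1^-3 = +1.
(a,b)_3: α=8, u≡1; β=6, v≡2 (mod 3); (1|3)=+1, (2|3)=-1; sign (−1)^0·+1^6·-1^8 = +1.
(a,b)_29: α=3, u≡18; β=1, v≡25 (mod 29); (18|29)=-1, (25|29)=+1; sign (−1)^0·-1^1·+1^3 = -1.
(a,b)_7: α=8, u≡3; β=4, v≡1 (mod 7); (3|7)=-1, (1|7)=+1; sign (−1)^0·-1^4·+1^8 = +1.
(a,b)_43: α=1, u≡14; β=0, v≡30 (mod 43); (14|43)=+1, (30|43)=-1; sign (−1)^0·+1^0·-1^1 = -1.
(a,b)_2: α=6, β=0; u≡3, v≡5 (mod 8); ε(u)ε(v)=1·0, αω(v)=6·1, βω(u)=0·1; sum ≡ 0  ⇒  +1.
(a,b)_37: α=-2, u≡16; β=0, v≡19 (mod 37); (16|37)=+1, (19|37)=-1; sign (−1)^0·+1^0·-1^-2 = +1.
(a,b)_11: α=4, u≡7; β=-2, v≡8 (mod 11); (7|11)=-1, (8|11)=-1; sign (−1)^0·-1^-2·-1^4 = +1.
(a,b)_17: α=-1, u≡9; β=0, v≡10 (mod 17); (9|17)=+1, (10|17)=-1; sign (−1)^0·+1^0·-1^-1 = -1.
(a,b)_5: α=-5, u≡2; β=0, v≡4 (mod 5); (2|5)=-1, (4|5)=+1; sign (−1)^0·-1^0·+1^-5 = +1.
(a,b)_31: α=1, u≡7; β=0, v≡23 (mod 31); (7|31)=+1, (23|31)=-1; sign (−1)^0·+1^0·-1^1 = -1.
|Ram(75574435, 29)| = 4, even; anisotropic at {17, 29, 31, 43}.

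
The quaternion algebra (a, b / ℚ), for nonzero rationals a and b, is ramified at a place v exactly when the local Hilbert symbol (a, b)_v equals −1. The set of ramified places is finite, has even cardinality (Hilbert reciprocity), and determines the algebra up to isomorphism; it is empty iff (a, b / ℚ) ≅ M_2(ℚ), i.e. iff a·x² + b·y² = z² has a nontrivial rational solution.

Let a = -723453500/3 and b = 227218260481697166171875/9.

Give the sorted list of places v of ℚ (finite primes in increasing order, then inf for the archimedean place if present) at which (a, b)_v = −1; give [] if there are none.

Mod squares: a ≡ -21703605, b ≡ 24035. Check v ∈ {∞, 2, 3, 5, 7, 11, 17, 19, 23, 43}.
v=5: a=5^3·(≡4), b=5^7·(≡3) mod 5; (4|5)=+1, (3|5)=-1; (−1)^{3·7·2}·(+1)^7·(-1)^3 = -1.
v=19: a=19^1·(≡17), b=19^3·(≡11) mod 19; (17|19)=+1, (11|19)=+1; (−1)^{1·3·9}·(+1)^3·(+1)^1 = -1.
v=2: v_2(a)=2, v_2(b)=0; units ≡ 3, 3 (mod 8); ε·ε+αω+βω = 1·1+2·1+0·1 ≡ 1  ⇒  (a,b)_2 = -1.
v=3: a=3^-1·(≡1), b=3^-2·(≡2) mod 3; (1|3)=+1, (2|3)=-1; (−1)^{-1·-2·1}·(+1)^-2·(-1)^-1 = -1.
v=7: a=7^1·(≡2), b=7^2·(≡2) mod 7; (2|7)=+1, (2|7)=+1; (−1)^{1·2·3}·(+1)^2·(+1)^1 = +1.
v=11: a=11^1·(≡9), b=11^3·(≡8) mod 11; (9|11)=+1, (8|11)=-1; (−1)^{1·3·5}·(+1)^3·(-1)^1 = +1.
v=17: a=17^0·(≡10), b=17^2·(≡11) mod 17; (10|17)=-1, (11|17)=-1; (−1)^{0·2·8}·(-1)^2·(-1)^0 = +1.
v=43: a=43^1·(≡8), b=43^2·(≡10) mod 43; (8|43)=-1, (10|43)=+1; (−1)^{1·2·21}·(-1)^2·(+1)^1 = +1.
v=23: a=23^1·(≡8), b=23^3·(≡14) mod 23; (8|23)=+1, (14|23)=-1; (−1)^{1·3·11}·(+1)^3·(-1)^1 = +1.
v=∞: -21703605 < 0 and 24035 > 0  ⇒  (a,b)_∞ = +1.
Ram(-21703605, 24035) = {2, 3, 5, 19}; no ℚ_2-point on the conic.

[2, 3, 5, 19]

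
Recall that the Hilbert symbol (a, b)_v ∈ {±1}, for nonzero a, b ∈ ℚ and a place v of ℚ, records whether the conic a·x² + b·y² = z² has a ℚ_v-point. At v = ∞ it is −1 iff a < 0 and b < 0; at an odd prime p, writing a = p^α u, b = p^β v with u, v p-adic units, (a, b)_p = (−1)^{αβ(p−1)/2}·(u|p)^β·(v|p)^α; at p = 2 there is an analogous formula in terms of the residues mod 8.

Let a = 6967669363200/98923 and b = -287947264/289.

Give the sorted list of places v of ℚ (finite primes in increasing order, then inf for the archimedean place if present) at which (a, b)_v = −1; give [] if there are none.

[2, 17, 29, 43]

Mod squares: a ≡ 133850486, b ≡ -1124794. Check v ∈ {∞, 2, 3, 5, 7, 11, 13, 17, 23, 29, 41, 43}.
v=43: a=43^1·(≡28), b=43^1·(≡12) mod 43; (28|43)=-1, (12|43)=-1; (−1)^{1·1·21}·(-1)^1·(-1)^1 = -1.
v=23: a=23^-2·(≡16), b=23^0·(≡19) mod 23; (16|23)=+1, (19|23)=-1; (−1)^{-2·0·11}·(+1)^0·(-1)^-2 = +1.
v=11: a=11^-1·(≡3), b=11^1·(≡2) mod 11; (3|11)=+1, (2|11)=-1; (−1)^{-1·1·5}·(+1)^1·(-1)^-1 = +1.
v=∞: 133850486 > 0 and -1124794 < 0  ⇒  (a,b)_∞ = +1.
v=2: v_2(a)=9, v_2(b)=9; units ≡ 3, 3 (mod 8); ε·ε+αω+βω = 1·1+9·1+9·1 ≡ 1  ⇒  (a,b)_2 = -1.
v=29: a=29^1·(≡21), b=29^1·(≡22) mod 29; (21|29)=-1, (22|29)=+1; (−1)^{1·1·14}·(-1)^1·(+1)^1 = -1.
v=3: a=3^2·(≡2), b=3^0·(≡2) mod 3; (2|3)=-1, (2|3)=-1; (−1)^{2·0·1}·(-1)^0·(-1)^2 = +1.
v=5: a=5^2·(≡1), b=5^0·(≡4) mod 5; (1|5)=+1, (4|5)=+1; (−1)^{2·0·2}·(+1)^0·(+1)^2 = +1.
v=17: a=17^-1·(≡9), b=17^-2·(≡11) mod 17; (9|17)=+1, (11|17)=-1; (−1)^{-1·-2·8}·(+1)^-2·(-1)^-1 = -1.
v=7: a=7^1·(≡1), b=7^0·(≡2) mod 7; (1|7)=+1, (2|7)=+1; (−1)^{1·0·3}·(+1)^0·(+1)^1 = +1.
v=13: a=13^2·(≡1), b=13^0·(≡2) mod 13; (1|13)=+1, (2|13)=-1; (−1)^{2·0·6}·(+1)^0·(-1)^2 = +1.
v=41: a=41^1·(≡21), b=41^1·(≡16) mod 41; (21|41)=+1, (16|41)=+1; (−1)^{1·1·20}·(+1)^1·(+1)^1 = +1.
|Ram(133850486, -1124794)| = 4, even; anisotropic at {2, 17, 29, 43}.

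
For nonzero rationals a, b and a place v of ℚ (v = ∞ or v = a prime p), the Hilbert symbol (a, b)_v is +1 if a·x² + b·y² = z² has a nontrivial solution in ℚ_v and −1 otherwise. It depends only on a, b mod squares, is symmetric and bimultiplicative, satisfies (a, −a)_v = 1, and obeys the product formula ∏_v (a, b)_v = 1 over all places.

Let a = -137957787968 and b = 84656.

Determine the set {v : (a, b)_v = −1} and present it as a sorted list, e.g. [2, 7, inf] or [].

[2, 7]

Mod squares: a ≡ -77, b ≡ 5291. Check v ∈ {∞, 2, 7, 11, 13, 37}.
v=37: a=37^2·(≡10), b=37^1·(≡31) mod 37; (10|37)=+1, (31|37)=-1; (−1)^{2·1·18}·(+1)^1·(-1)^2 = +1.
v=11: a=11^3·(≡5), b=11^1·(≡7) mod 11; (5|11)=+1, (7|11)=-1; (−1)^{3·1·5}·(+1)^1·(-1)^3 = +1.
v=13: a=13^2·(≡10), b=13^1·(≡12) mod 13; (10|13)=+1, (12|13)=+1; (−1)^{2·1·6}·(+1)^1·(+1)^2 = +1.
v=7: a=7^1·(≡3), b=7^0·(≡5) mod 7; (3|7)=-1, (5|7)=-1; (−1)^{1·0·3}·(-1)^0·(-1)^1 = -1.
v=2: v_2(a)=6, v_2(b)=4; units ≡ 3, 3 (mod 8); ε·ε+αω+βω = 1·1+6·1+4·1 ≡ 1  ⇒  (a,b)_2 = -1.
v=∞: -77 < 0 and 5291 > 0  ⇒  (a,b)_∞ = +1.
|Ram(-77, 5291)| = 2, even; anisotropic at {2, 7}.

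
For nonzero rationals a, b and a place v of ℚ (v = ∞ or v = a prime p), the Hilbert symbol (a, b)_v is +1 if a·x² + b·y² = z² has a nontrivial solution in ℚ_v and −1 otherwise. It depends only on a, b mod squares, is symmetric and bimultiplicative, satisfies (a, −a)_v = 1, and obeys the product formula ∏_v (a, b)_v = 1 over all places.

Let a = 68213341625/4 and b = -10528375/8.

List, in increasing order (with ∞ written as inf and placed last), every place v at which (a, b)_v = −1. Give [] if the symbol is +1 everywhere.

(a, b) ≡ (65, -842270) mod (ℚ^×)²; places V = {2, 5, 11, 13, 19, 31, ∞}.
(a,b)_5: α=3, u≡2; β=3, v≡1 (mod 5); (2|5)=-1, (1|5)=+1; sign (−1)^0·-1^3·+1^3 = -1.
(a,b)_19: α=2, u≡12; β=1, v≡6 (mod 19); (12|19)=-1, (6|19)=+1; sign (−1)^0·-1^1·+1^2 = -1.
(a,b)_13: α=1, u≡11; β=1, v≡8 (mod 13); (11|13)=-1, (8|13)=-1; sign (−1)^0·-1^1·-1^1 = +1.
(a,b)_∞: sgn(65)=+, sgn(-842270)=−, so +1.
(a,b)_11: α=2, u≡6; β=1, v≡5 (mod 11); (6|11)=-1, (5|11)=+1; sign (−1)^0·-1^1·+1^2 = -1.
(a,b)_31: α=2, u≡22; β=1, v≡13 (mod 31); (22|31)=-1, (13|31)=-1; sign (−1)^0·-1^1·-1^2 = -1.
(a,b)_2: α=-2, β=-3; u≡1, v≡1 (mod 8); ε(u)ε(v)=0·0, αω(v)=-2·0, βω(u)=-3·0; sum ≡ 0  ⇒  +1.
(65, -842270 / ℚ) ramifies at {5, 11, 19, 31}: a division algebra.

[5, 11, 19, 31]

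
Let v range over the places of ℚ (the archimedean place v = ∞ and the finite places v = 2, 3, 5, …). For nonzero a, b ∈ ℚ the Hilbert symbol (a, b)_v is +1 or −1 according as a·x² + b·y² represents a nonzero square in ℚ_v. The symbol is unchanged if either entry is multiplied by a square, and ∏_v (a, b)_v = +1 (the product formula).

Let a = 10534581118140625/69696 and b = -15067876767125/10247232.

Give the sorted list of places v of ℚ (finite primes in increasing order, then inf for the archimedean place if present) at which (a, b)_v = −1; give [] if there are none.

[19, 31]

(a, b) ≡ (1729, -61845) mod (ℚ^×)²; places V = {2, 3, 5, 7, 11, 13, 19, 31, 37, 53, ∞}.
(a,b)_13: α=3, u≡9; β=2, v≡1 (mod 13); (9|13)=+1, (1|13)=+1; sign (−1)^0·+1^2·+1^3 = +1.
(a,b)_31: α=2, u≡30; β=1, v≡10 (mod 31); (30|31)=-1, (10|31)=+1; sign (−1)^0·-1^1·+1^2 = -1.
(a,b)_∞: sgn(1729)=+, sgn(-61845)=−, so +1.
(a,b)_2: α=-6, β=-6; u≡1, v≡3 (mod 8); ε(u)ε(v)=0·1, αω(v)=-6·1, βω(u)=-6·0; sum ≡ 0  ⇒  +1.
(a,b)_3: α=-2, u≡1; β=-1, v≡1 (mod 3); (1|3)=+1, (1|3)=+1; sign (−1)^0·+1^-1·+1^-2 = +1.
(a,b)_7: α=5, u≡1; β=5, v≡6 (mod 7); (1|7)=+1, (6|7)=-1; sign (−1)^1·+1^5·-1^5 = +1.
(a,b)_5: α=6, u≡1; β=3, v≡4 (mod 5); (1|5)=+1, (4|5)=+1; sign (−1)^0·+1^3·+1^6 = +1.
(a,b)_37: α=0, u≡30; β=2, v≡5 (mod 37); (30|37)=+1, (5|37)=-1; sign (−1)^0·+1^2·-1^0 = +1.
(a,b)_11: α=-2, u≡10; β=0, v≡10 (mod 11); (10|11)=-1, (10|11)=-1; sign (−1)^0·-1^0·-1^-2 = +1.
(a,b)_19: α=1, u≡14; β=-1, v≡10 (mod 19); (14|19)=-1, (10|19)=-1; sign (−1)^1·-1^-1·-1^1 = -1.
(a,b)_53: α=0, u≡22; β=-2, v≡11 (mod 53); (22|53)=-1, (11|53)=+1; sign (−1)^0·-1^-2·+1^0 = +1.
|Ram(1729, -61845)| = 2, even; anisotropic at {19, 31}.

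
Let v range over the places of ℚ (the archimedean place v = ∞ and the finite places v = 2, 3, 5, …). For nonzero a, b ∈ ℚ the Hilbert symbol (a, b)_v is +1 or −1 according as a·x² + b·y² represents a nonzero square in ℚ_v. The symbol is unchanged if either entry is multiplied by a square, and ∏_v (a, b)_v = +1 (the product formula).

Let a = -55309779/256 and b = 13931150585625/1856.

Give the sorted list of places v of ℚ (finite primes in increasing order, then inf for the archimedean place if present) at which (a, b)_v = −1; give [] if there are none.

Mod squares: a ≡ -125419, b ≡ 1465771853. Check v ∈ {∞, 2, 3, 5, 7, 13, 19, 23, 29, 31, 41}.
v=29: a=29^0·(≡16), b=29^-1·(≡27) mod 29; (16|29)=+1, (27|29)=-1; (−1)^{0·-1·14}·(+1)^-1·(-1)^0 = +1.
v=41: a=41^1·(≡25), b=41^1·(≡18) mod 41; (25|41)=+1, (18|41)=+1; (−1)^{1·1·20}·(+1)^1·(+1)^1 = +1.
v=23: a=23^1·(≡5), b=23^1·(≡1) mod 23; (5|23)=-1, (1|23)=+1; (−1)^{1·1·11}·(-1)^1·(+1)^1 = +1.
v=13: a=13^0·(≡11), b=13^1·(≡9) mod 13; (11|13)=-1, (9|13)=+1; (−1)^{0·1·6}·(-1)^1·(+1)^0 = -1.
v=2: v_2(a)=-8, v_2(b)=-6; units ≡ 5, 5 (mod 8); ε·ε+αω+βω = 0·0+-8·1+-6·1 ≡ 0  ⇒  (a,b)_2 = +1.
v=19: a=19^1·(≡7), b=19^1·(≡11) mod 19; (7|19)=+1, (11|19)=+1; (−1)^{1·1·9}·(+1)^1·(+1)^1 = -1.
v=5: a=5^0·(≡1), b=5^4·(≡2) mod 5; (1|5)=+1, (2|5)=-1; (−1)^{0·4·2}·(+1)^4·(-1)^0 = +1.
v=31: a=31^0·(≡10), b=31^1·(≡29) mod 31; (10|31)=+1, (29|31)=-1; (−1)^{0·1·15}·(+1)^1·(-1)^0 = +1.
v=∞: -125419 < 0 and 1465771853 > 0  ⇒  (a,b)_∞ = +1.
v=7: a=7^3·(≡5), b=7^3·(≡1) mod 7; (5|7)=-1, (1|7)=+1; (−1)^{3·3·3}·(-1)^3·(+1)^3 = +1.
v=3: a=3^2·(≡2), b=3^2·(≡2) mod 3; (2|3)=-1, (2|3)=-1; (−1)^{2·2·1}·(-1)^2·(-1)^2 = +1.
(-125419, 1465771853 / ℚ) ramifies at {13, 19}: a division algebra.

[13, 19]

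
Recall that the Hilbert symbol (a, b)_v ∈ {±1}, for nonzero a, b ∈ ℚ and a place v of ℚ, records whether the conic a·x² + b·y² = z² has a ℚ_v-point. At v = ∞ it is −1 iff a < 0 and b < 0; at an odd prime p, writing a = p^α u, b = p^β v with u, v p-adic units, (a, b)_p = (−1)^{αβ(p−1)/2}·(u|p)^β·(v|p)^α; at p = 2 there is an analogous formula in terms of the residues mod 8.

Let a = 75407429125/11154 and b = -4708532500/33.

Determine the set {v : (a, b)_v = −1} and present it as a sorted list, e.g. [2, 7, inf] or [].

[2, 3, 7, 17]

Mod squares: a ≡ 5610, b ≡ -4389. Check v ∈ {∞, 2, 3, 5, 7, 11, 13, 17, 19, 23, 37}.
v=19: a=19^0·(≡4), b=19^1·(≡5) mod 19; (4|19)=+1, (5|19)=+1; (−1)^{0·1·9}·(+1)^1·(+1)^0 = +1.
v=∞: 5610 > 0 and -4389 < 0  ⇒  (a,b)_∞ = +1.
v=7: a=7^2·(≡5), b=7^3·(≡5) mod 7; (5|7)=-1, (5|7)=-1; (−1)^{2·3·3}·(-1)^3·(-1)^2 = -1.
v=23: a=23^2·(≡21), b=23^0·(≡13) mod 23; (21|23)=-1, (13|23)=+1; (−1)^{2·0·11}·(-1)^0·(+1)^2 = +1.
v=3: a=3^-1·(≡1), b=3^-1·(≡1) mod 3; (1|3)=+1, (1|3)=+1; (−1)^{-1·-1·1}·(+1)^-1·(+1)^-1 = -1.
v=5: a=5^3·(≡2), b=5^4·(≡1) mod 5; (2|5)=-1, (1|5)=+1; (−1)^{3·4·2}·(-1)^4·(+1)^3 = +1.
v=37: a=37^2·(≡35), b=37^0·(≡29) mod 37; (35|37)=-1, (29|37)=-1; (−1)^{2·0·18}·(-1)^0·(-1)^2 = +1.
v=11: a=11^-1·(≡3), b=11^-1·(≡7) mod 11; (3|11)=+1, (7|11)=-1; (−1)^{-1·-1·5}·(+1)^-1·(-1)^-1 = +1.
v=17: a=17^1·(≡11), b=17^2·(≡6) mod 17; (11|17)=-1, (6|17)=-1; (−1)^{1·2·8}·(-1)^2·(-1)^1 = -1.
v=2: v_2(a)=-1, v_2(b)=2; units ≡ 5, 3 (mod 8); ε·ε+αω+βω = 0·1+-1·1+2·1 ≡ 1  ⇒  (a,b)_2 = -1.
v=13: a=13^-2·(≡2), b=13^0·(≡8) mod 13; (2|13)=-1, (8|13)=-1; (−1)^{-2·0·6}·(-1)^0·(-1)^-2 = +1.
|Ram(5610, -4389)| = 4, even; anisotropic at {2, 3, 7, 17}.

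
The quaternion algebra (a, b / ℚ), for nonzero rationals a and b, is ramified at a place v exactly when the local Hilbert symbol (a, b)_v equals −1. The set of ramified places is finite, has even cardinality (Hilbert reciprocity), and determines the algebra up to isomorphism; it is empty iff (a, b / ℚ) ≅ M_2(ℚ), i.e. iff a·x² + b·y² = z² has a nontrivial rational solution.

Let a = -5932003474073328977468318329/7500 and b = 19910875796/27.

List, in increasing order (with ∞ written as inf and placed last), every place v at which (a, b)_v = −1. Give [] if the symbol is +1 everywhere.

(a, b) ≡ (-36363, 1054527) mod (ℚ^×)²; places V = {2, 3, 5, 7, 11, 17, 23, 29, 31, ∞}.
(a,b)_11: α=6, u≡9; β=0, v≡4 (mod 11); (9|11)=+1, (4|11)=+1; sign (−1)^0·+1^0·+1^6 = +1.
(a,b)_3: α=-1, u≡2; β=-3, v≡2 (mod 3); (2|3)=-1, (2|3)=-1; sign (−1)^1·-1^-3·-1^-1 = -1.
(a,b)_29: α=2, u≡11; β=1, v≡18 (mod 29); (11|29)=-1, (18|29)=-1; sign (−1)^0·-1^1·-1^2 = -1.
(a,b)_2: α=-2, β=2; u≡5, v≡7 (mod 8); ε(u)ε(v)=0·1, αω(v)=-2·0, βω(u)=2·1; sum ≡ 0  ⇒  +1.
(a,b)_∞: sgn(-36363)=−, sgn(1054527)=+, so +1.
(a,b)_23: α=1, u≡12; β=1, v≡15 (mod 23); (12|23)=+1, (15|23)=-1; sign (−1)^1·+1^1·-1^1 = +1.
(a,b)_31: α=3, u≡20; β=1, v≡20 (mod 31); (20|31)=+1, (20|31)=+1; sign (−1)^1·+1^1·+1^3 = -1.
(a,b)_7: α=2, u≡4; β=2, v≡3 (mod 7); (4|7)=+1, (3|7)=-1; sign (−1)^0·+1^2·-1^2 = +1.
(a,b)_5: α=-4, u≡3; β=0, v≡3 (mod 5); (3|5)=-1, (3|5)=-1; sign (−1)^0·-1^0·-1^-4 = +1.
(a,b)_17: α=9, u≡7; β=3, v≡13 (mod 17); (7|17)=-1, (13|17)=+1; sign (−1)^0·-1^3·+1^9 = -1.
Ram(-36363, 1054527) = {3, 17, 29, 31}; no ℚ_3-point on the conic.

[3, 17, 29, 31]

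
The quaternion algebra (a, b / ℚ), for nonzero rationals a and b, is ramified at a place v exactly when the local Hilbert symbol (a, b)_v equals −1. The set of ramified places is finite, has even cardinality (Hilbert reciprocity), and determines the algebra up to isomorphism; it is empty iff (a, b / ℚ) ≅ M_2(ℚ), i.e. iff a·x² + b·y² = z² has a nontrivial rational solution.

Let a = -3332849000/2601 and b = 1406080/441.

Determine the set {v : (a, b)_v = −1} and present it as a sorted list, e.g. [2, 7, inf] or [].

[2, 5, 37, 41]

Mod squares: a ≡ -197210, b ≡ 130. Check v ∈ {∞, 2, 3, 5, 7, 13, 17, 37, 41}.
v=5: a=5^3·(≡3), b=5^1·(≡1) mod 5; (3|5)=-1, (1|5)=+1; (−1)^{3·1·2}·(-1)^1·(+1)^3 = -1.
v=37: a=37^1·(≡5), b=37^0·(≡35) mod 37; (5|37)=-1, (35|37)=-1; (−1)^{1·0·18}·(-1)^0·(-1)^1 = -1.
v=2: v_2(a)=3, v_2(b)=7; units ≡ 3, 1 (mod 8); ε·ε+αω+βω = 1·0+3·0+7·1 ≡ 1  ⇒  (a,b)_2 = -1.
v=13: a=13^3·(≡9), b=13^3·(≡10) mod 13; (9|13)=+1, (10|13)=+1; (−1)^{3·3·6}·(+1)^3·(+1)^3 = +1.
v=41: a=41^1·(≡17), b=41^0·(≡22) mod 41; (17|41)=-1, (22|41)=-1; (−1)^{1·0·20}·(-1)^0·(-1)^1 = -1.
v=7: a=7^0·(≡4), b=7^-2·(≡2) mod 7; (4|7)=+1, (2|7)=+1; (−1)^{0·-2·3}·(+1)^-2·(+1)^0 = +1.
v=∞: -197210 < 0 and 130 > 0  ⇒  (a,b)_∞ = +1.
v=17: a=17^-2·(≡11), b=17^0·(≡7) mod 17; (11|17)=-1, (7|17)=-1; (−1)^{-2·0·8}·(-1)^0·(-1)^-2 = +1.
v=3: a=3^-2·(≡1), b=3^-2·(≡1) mod 3; (1|3)=+1, (1|3)=+1; (−1)^{-2·-2·1}·(+1)^-2·(+1)^-2 = +1.
|Ram(-197210, 130)| = 4, even; anisotropic at {2, 5, 37, 41}.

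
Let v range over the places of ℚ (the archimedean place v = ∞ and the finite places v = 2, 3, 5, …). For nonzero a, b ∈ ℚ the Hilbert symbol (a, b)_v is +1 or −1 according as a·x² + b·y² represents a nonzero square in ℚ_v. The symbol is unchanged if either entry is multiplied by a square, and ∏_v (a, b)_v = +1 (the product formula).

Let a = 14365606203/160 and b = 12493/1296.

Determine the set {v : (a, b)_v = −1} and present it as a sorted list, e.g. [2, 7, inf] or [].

Mod squares: a ≡ 3230, b ≡ 13. Check v ∈ {∞, 2, 3, 5, 13, 17, 19, 31}.
v=∞: 3230 > 0 and 13 > 0  ⇒  (a,b)_∞ = +1.
v=19: a=19^3·(≡13), b=19^0·(≡12) mod 19; (13|19)=-1, (12|19)=-1; (−1)^{3·0·9}·(-1)^0·(-1)^3 = -1.
v=17: a=17^1·(≡12), b=17^0·(≡8) mod 17; (12|17)=-1, (8|17)=+1; (−1)^{1·0·8}·(-1)^0·(+1)^1 = +1.
v=13: a=13^2·(≡8), b=13^1·(≡10) mod 13; (8|13)=-1, (10|13)=+1; (−1)^{2·1·6}·(-1)^1·(+1)^2 = -1.
v=3: a=3^6·(≡2), b=3^-4·(≡1) mod 3; (2|3)=-1, (1|3)=+1; (−1)^{6·-4·1}·(-1)^-4·(+1)^6 = +1.
v=5: a=5^-1·(≡4), b=5^0·(≡3) mod 5; (4|5)=+1, (3|5)=-1; (−1)^{-1·0·2}·(+1)^0·(-1)^-1 = -1.
v=31: a=31^0·(≡23), b=31^2·(≡3) mod 31; (23|31)=-1, (3|31)=-1; (−1)^{0·2·15}·(-1)^2·(-1)^0 = +1.
v=2: v_2(a)=-5, v_2(b)=-4; units ≡ 7, 5 (mod 8); ε·ε+αω+βω = 1·0+-5·1+-4·0 ≡ 1  ⇒  (a,b)_2 = -1.
(3230, 13 / ℚ) ramifies at {2, 5, 13, 19}: a division algebra.

[2, 5, 13, 19]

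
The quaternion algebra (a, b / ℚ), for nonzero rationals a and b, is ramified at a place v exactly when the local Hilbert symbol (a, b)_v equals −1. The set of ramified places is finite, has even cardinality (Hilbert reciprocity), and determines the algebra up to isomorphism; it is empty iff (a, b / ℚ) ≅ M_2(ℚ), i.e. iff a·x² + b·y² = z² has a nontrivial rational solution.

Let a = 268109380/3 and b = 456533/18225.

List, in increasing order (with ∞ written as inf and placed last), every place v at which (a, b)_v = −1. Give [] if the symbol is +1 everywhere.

(a, b) ≡ (33915, 77) mod (ℚ^×)²; places V = {2, 3, 5, 7, 11, 17, 19, ∞}.
(a,b)_17: α=1, u≡12; β=0, v≡15 (mod 17); (12|17)=-1, (15|17)=+1; sign (−1)^0·-1^0·+1^1 = +1.
(a,b)_7: α=3, u≡4; β=3, v≡2 (mod 7); (4|7)=+1, (2|7)=+1; sign (−1)^1·+1^3·+1^3 = -1.
(a,b)_5: α=1, u≡2; β=-2, v≡2 (mod 5); (2|5)=-1, (2|5)=-1; sign (−1)^0·-1^-2·-1^1 = -1.
(a,b)_∞: sgn(33915)=+, sgn(77)=+, so +1.
(a,b)_2: α=2, β=0; u≡3, v≡5 (mod 8); ε(u)ε(v)=1·0, αω(v)=2·1, βω(u)=0·1; sum ≡ 0  ⇒  +1.
(a,b)_3: α=-1, u≡1; β=-6, v≡2 (mod 3); (1|3)=+1, (2|3)=-1; sign (−1)^0·+1^-6·-1^-1 = -1.
(a,b)_11: α=2, u≡2; β=3, v≡10 (mod 11); (2|11)=-1, (10|11)=-1; sign (−1)^0·-1^3·-1^2 = -1.
(a,b)_19: α=1, u≡8; β=0, v≡5 (mod 19); (8|19)=-1, (5|19)=+1; sign (−1)^0·-1^0·+1^1 = +1.
(33915, 77 / ℚ) ramifies at {3, 5, 7, 11}: a division algebra.

[3, 5, 7, 11]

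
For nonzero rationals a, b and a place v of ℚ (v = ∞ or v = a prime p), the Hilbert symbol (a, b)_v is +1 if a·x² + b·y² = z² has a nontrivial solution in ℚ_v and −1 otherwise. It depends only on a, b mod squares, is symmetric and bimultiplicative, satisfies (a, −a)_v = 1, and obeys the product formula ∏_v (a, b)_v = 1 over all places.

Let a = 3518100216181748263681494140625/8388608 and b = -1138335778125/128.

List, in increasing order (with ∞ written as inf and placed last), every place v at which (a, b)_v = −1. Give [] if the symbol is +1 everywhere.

Mod squares: a ≡ 3570, b ≡ -17290. Check v ∈ {∞, 2, 3, 5, 7, 13, 17, 19}.
v=13: a=13^4·(≡5), b=13^1·(≡3) mod 13; (5|13)=-1, (3|13)=+1; (−1)^{4·1·6}·(-1)^1·(+1)^4 = -1.
v=∞: 3570 > 0 and -17290 < 0  ⇒  (a,b)_∞ = +1.
v=2: v_2(a)=-23, v_2(b)=-7; units ≡ 1, 3 (mod 8); ε·ε+αω+βω = 0·1+-23·1+-7·0 ≡ 1  ⇒  (a,b)_2 = -1.
v=19: a=19^2·(≡16), b=19^1·(≡15) mod 19; (16|19)=+1, (15|19)=-1; (−1)^{2·1·9}·(+1)^1·(-1)^2 = +1.
v=5: a=5^11·(≡4), b=5^5·(≡2) mod 5; (4|5)=+1, (2|5)=-1; (−1)^{11·5·2}·(+1)^5·(-1)^11 = -1.
v=7: a=7^3·(≡6), b=7^1·(≡1) mod 7; (6|7)=-1, (1|7)=+1; (−1)^{3·1·3}·(-1)^1·(+1)^3 = +1.
v=17: a=17^5·(≡3), b=17^2·(≡9) mod 17; (3|17)=-1, (9|17)=+1; (−1)^{5·2·8}·(-1)^2·(+1)^5 = +1.
v=3: a=3^15·(≡2), b=3^6·(≡2) mod 3; (2|3)=-1, (2|3)=-1; (−1)^{15·6·1}·(-1)^6·(-1)^15 = -1.
Ram(3570, -17290) = {2, 3, 5, 13}; no ℚ_2-point on the conic.

[2, 3, 5, 13]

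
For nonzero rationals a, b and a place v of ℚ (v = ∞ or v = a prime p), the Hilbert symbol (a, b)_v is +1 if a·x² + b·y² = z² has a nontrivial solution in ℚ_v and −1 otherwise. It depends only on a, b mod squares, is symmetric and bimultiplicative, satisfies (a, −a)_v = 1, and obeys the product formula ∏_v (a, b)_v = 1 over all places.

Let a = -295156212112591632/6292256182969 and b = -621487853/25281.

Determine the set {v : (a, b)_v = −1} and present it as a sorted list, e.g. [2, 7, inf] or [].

Mod squares: a ≡ -17, b ≡ -5957. Check v ∈ {∞, 2, 3, 7, 11, 17, 19, 23, 37, 47, 53}.
v=11: a=11^2·(≡9), b=11^0·(≡1) mod 11; (9|11)=+1, (1|11)=+1; (−1)^{2·0·5}·(+1)^0·(+1)^2 = +1.
v=17: a=17^3·(≡13), b=17^2·(≡3) mod 17; (13|17)=+1, (3|17)=-1; (−1)^{3·2·8}·(+1)^2·(-1)^3 = -1.
v=3: a=3^4·(≡1), b=3^-2·(≡1) mod 3; (1|3)=+1, (1|3)=+1; (−1)^{4·-2·1}·(+1)^-2·(+1)^4 = +1.
v=∞: -17 < 0 and -5957 < 0  ⇒  (a,b)_∞ = -1.
v=47: a=47^-2·(≡11), b=47^0·(≡17) mod 47; (11|47)=-1, (17|47)=+1; (−1)^{-2·0·23}·(-1)^0·(+1)^-2 = +1.
v=7: a=7^0·(≡2), b=7^1·(≡6) mod 7; (2|7)=+1, (6|7)=-1; (−1)^{0·1·3}·(+1)^1·(-1)^0 = +1.
v=37: a=37^2·(≡20), b=37^1·(≡18) mod 37; (20|37)=-1, (18|37)=-1; (−1)^{2·1·18}·(-1)^1·(-1)^2 = -1.
v=53: a=53^-4·(≡38), b=53^-2·(≡30) mod 53; (38|53)=+1, (30|53)=-1; (−1)^{-4·-2·26}·(+1)^-2·(-1)^-4 = +1.
v=23: a=23^4·(≡13), b=23^1·(≡10) mod 23; (13|23)=+1, (10|23)=-1; (−1)^{4·1·11}·(+1)^1·(-1)^4 = +1.
v=2: v_2(a)=4, v_2(b)=0; units ≡ 7, 3 (mod 8); ε·ε+αω+βω = 1·1+4·1+0·0 ≡ 1  ⇒  (a,b)_2 = -1.
v=19: a=19^-2·(≡3), b=19^2·(≡5) mod 19; (3|19)=-1, (5|19)=+1; (−1)^{-2·2·9}·(-1)^2·(+1)^-2 = +1.
(-17, -5957 / ℚ) ramifies at {2, 17, 37, ∞}: a division algebra.

[2, 17, 37, inf]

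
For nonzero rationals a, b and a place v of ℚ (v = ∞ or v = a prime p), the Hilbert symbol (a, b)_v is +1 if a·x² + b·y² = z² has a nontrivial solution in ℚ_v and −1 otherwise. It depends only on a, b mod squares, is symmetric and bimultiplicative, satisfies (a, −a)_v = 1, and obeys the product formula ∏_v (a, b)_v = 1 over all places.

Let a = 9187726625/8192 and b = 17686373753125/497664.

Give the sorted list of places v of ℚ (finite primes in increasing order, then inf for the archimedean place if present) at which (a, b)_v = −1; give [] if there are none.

[7, 23]

Mod squares: a ≡ 2530, b ≡ 4830. Check v ∈ {∞, 2, 3, 5, 7, 11, 23}.
v=3: a=3^0·(≡1), b=3^-5·(≡2) mod 3; (1|3)=+1, (2|3)=-1; (−1)^{0·-5·1}·(+1)^-5·(-1)^0 = +1.
v=∞: 2530 > 0 and 4830 > 0  ⇒  (a,b)_∞ = +1.
v=7: a=7^4·(≡6), b=7^5·(≡4) mod 7; (6|7)=-1, (4|7)=+1; (−1)^{4·5·3}·(-1)^5·(+1)^4 = -1.
v=5: a=5^3·(≡4), b=5^5·(≡4) mod 5; (4|5)=+1, (4|5)=+1; (−1)^{3·5·2}·(+1)^5·(+1)^3 = +1.
v=23: a=23^1·(≡13), b=23^1·(≡18) mod 23; (13|23)=+1, (18|23)=+1; (−1)^{1·1·11}·(+1)^1·(+1)^1 = -1.
v=2: v_2(a)=-13, v_2(b)=-11; units ≡ 1, 7 (mod 8); ε·ε+αω+βω = 0·1+-13·0+-11·0 ≡ 0  ⇒  (a,b)_2 = +1.
v=11: a=11^3·(≡7), b=11^4·(≡5) mod 11; (7|11)=-1, (5|11)=+1; (−1)^{3·4·5}·(-1)^4·(+1)^3 = +1.
(2530, 4830 / ℚ) ramifies at {7, 23}: a division algebra.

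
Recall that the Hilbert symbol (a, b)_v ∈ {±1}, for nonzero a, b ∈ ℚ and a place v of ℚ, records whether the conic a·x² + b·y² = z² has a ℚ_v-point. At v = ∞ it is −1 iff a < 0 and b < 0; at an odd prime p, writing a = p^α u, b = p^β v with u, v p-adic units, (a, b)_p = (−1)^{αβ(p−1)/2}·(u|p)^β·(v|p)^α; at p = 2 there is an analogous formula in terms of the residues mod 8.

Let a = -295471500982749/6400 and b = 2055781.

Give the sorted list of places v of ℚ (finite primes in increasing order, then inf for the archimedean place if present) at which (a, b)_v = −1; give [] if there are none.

(a, b) ≡ (-440501909, 2055781) mod (ℚ^×)²; places V = {2, 3, 5, 7, 13, 17, 19, 29, 31, 37, 41, ∞}.
(a,b)_13: α=2, u≡10; β=1, v≡5 (mod 13); (10|13)=+1, (5|13)=-1; sign (−1)^0·+1^1·-1^2 = +1.
(a,b)_19: α=1, u≡10; β=1, v≡13 (mod 19); (10|19)=-1, (13|19)=-1; sign (−1)^1·-1^1·-1^1 = -1.
(a,b)_41: α=1, u≡15; β=1, v≡39 (mod 41); (15|41)=-1, (39|41)=+1; sign (−1)^0·-1^1·+1^1 = -1.
(a,b)_3: α=4, u≡1; β=0, v≡1 (mod 3); (1|3)=+1, (1|3)=+1; sign (−1)^0·+1^0·+1^4 = +1.
(a,b)_5: α=-2, u≡1; β=0, v≡1 (mod 5); (1|5)=+1, (1|5)=+1; sign (−1)^0·+1^0·+1^-2 = +1.
(a,b)_31: α=1, u≡10; β=0, v≡16 (mod 31); (10|31)=+1, (16|31)=+1; sign (−1)^0·+1^0·+1^1 = +1.
(a,b)_∞: sgn(-440501909)=−, sgn(2055781)=+, so +1.
(a,b)_2: α=-8, β=0; u≡3, v≡5 (mod 8); ε(u)ε(v)=1·0, αω(v)=-8·1, βω(u)=0·1; sum ≡ 0  ⇒  +1.
(a,b)_7: α=2, u≡5; β=1, v≡5 (mod 7); (5|7)=-1, (5|7)=-1; sign (−1)^0·-1^1·-1^2 = -1.
(a,b)_17: α=1, u≡1; β=0, v≡5 (mod 17); (1|17)=+1, (5|17)=-1; sign (−1)^0·+1^0·-1^1 = -1.
(a,b)_29: α=1, u≡15; β=1, v≡13 (mod 29); (15|29)=-1, (13|29)=+1; sign (−1)^0·-1^1·+1^1 = -1.
(a,b)_37: α=1, u≡26; β=0, v≡24 (mod 37); (26|37)=+1, (24|37)=-1; sign (−1)^0·+1^0·-1^1 = -1.
Ram(-440501909, 2055781) = {7, 17, 19, 29, 37, 41}; no ℚ_7-point on the conic.

[7, 17, 19, 29, 37, 41]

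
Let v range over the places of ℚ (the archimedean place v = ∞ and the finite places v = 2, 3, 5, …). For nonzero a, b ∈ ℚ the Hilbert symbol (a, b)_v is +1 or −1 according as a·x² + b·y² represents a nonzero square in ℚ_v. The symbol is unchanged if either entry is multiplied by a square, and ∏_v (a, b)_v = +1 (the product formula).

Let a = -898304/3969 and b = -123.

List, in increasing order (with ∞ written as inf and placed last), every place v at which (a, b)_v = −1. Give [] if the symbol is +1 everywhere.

(a, b) ≡ (-29, -123) mod (ℚ^×)²; places V = {2, 3, 7, 11, 29, 41, ∞}.
(a,b)_41: α=0, u≡30; β=1, v≡38 (mod 41); (30|41)=-1, (38|41)=-1; sign (−1)^0·-1^1·-1^0 = -1.
(a,b)_3: α=-4, u≡1; β=1, v≡1 (mod 3); (1|3)=+1, (1|3)=+1; sign (−1)^0·+1^1·+1^-4 = +1.
(a,b)_11: α=2, u≡5; β=0, v≡9 (mod 11); (5|11)=+1, (9|11)=+1; sign (−1)^0·+1^0·+1^2 = +1.
(a,b)_29: α=1, u≡1; β=0, v≡22 (mod 29); (1|29)=+1, (22|29)=+1; sign (−1)^0·+1^0·+1^1 = +1.
(a,b)_2: α=8, β=0; u≡3, v≡5 (mod 8); ε(u)ε(v)=1·0, αω(v)=8·1, βω(u)=0·1; sum ≡ 0  ⇒  +1.
(a,b)_7: α=-2, u≡5; β=0, v≡3 (mod 7); (5|7)=-1, (3|7)=-1; sign (−1)^0·-1^0·-1^-2 = +1.
(a,b)_∞: sgn(-29)=−, sgn(-123)=−, so -1.
(-29, -123 / ℚ) ramifies at {41, ∞}: a division algebra.

[41, inf]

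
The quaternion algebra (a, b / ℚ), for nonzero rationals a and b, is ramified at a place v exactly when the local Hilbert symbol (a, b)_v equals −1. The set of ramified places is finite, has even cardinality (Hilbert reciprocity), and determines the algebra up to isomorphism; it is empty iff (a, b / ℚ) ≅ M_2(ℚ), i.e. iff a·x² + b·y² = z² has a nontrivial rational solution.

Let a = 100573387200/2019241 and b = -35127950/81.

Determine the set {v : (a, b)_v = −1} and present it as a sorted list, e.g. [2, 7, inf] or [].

[13, 17]

Mod squares: a ≡ 143, b ≡ -4862. Check v ∈ {∞, 2, 3, 5, 7, 11, 13, 17, 29}.
v=5: a=5^2·(≡3), b=5^2·(≡2) mod 5; (3|5)=-1, (2|5)=-1; (−1)^{2·2·2}·(-1)^2·(-1)^2 = +1.
v=17: a=17^2·(≡12), b=17^3·(≡11) mod 17; (12|17)=-1, (11|17)=-1; (−1)^{2·3·8}·(-1)^3·(-1)^2 = -1.
v=2: v_2(a)=6, v_2(b)=1; units ≡ 7, 1 (mod 8); ε·ε+αω+βω = 1·0+6·0+1·0 ≡ 0  ⇒  (a,b)_2 = +1.
v=∞: 143 > 0 and -4862 < 0  ⇒  (a,b)_∞ = +1.
v=29: a=29^-2·(≡17), b=29^0·(≡3) mod 29; (17|29)=-1, (3|29)=-1; (−1)^{-2·0·14}·(-1)^0·(-1)^-2 = +1.
v=11: a=11^1·(≡6), b=11^1·(≡1) mod 11; (6|11)=-1, (1|11)=+1; (−1)^{1·1·5}·(-1)^1·(+1)^1 = +1.
v=13: a=13^3·(≡8), b=13^1·(≡10) mod 13; (8|13)=-1, (10|13)=+1; (−1)^{3·1·6}·(-1)^1·(+1)^3 = -1.
v=7: a=7^-4·(≡6), b=7^0·(≡6) mod 7; (6|7)=-1, (6|7)=-1; (−1)^{-4·0·3}·(-1)^0·(-1)^-4 = +1.
v=3: a=3^2·(≡2), b=3^-4·(≡1) mod 3; (2|3)=-1, (1|3)=+1; (−1)^{2·-4·1}·(-1)^-4·(+1)^2 = +1.
(143, -4862 / ℚ) ramifies at {13, 17}: a division algebra.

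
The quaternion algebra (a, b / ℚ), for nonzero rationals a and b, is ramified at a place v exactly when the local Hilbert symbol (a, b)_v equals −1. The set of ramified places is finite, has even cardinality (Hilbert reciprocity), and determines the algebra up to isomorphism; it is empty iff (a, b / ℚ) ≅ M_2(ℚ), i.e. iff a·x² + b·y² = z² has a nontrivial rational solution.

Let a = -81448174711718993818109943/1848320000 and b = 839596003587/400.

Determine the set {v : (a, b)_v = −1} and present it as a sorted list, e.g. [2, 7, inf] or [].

Mod squares: a ≡ -25806, b ≡ 3. Check v ∈ {∞, 2, 3, 5, 11, 17, 19, 23, 37, 41}.
v=3: a=3^7·(≡2), b=3^3·(≡1) mod 3; (2|3)=-1, (1|3)=+1; (−1)^{7·3·1}·(-1)^3·(+1)^7 = +1.
v=41: a=41^4·(≡29), b=41^2·(≡6) mod 41; (29|41)=-1, (6|41)=-1; (−1)^{4·2·20}·(-1)^2·(-1)^4 = +1.
v=17: a=17^3·(≡11), b=17^2·(≡10) mod 17; (11|17)=-1, (10|17)=-1; (−1)^{3·2·8}·(-1)^2·(-1)^3 = -1.
v=37: a=37^2·(≡14), b=37^0·(≡12) mod 37; (14|37)=-1, (12|37)=+1; (−1)^{2·0·18}·(-1)^0·(+1)^2 = +1.
v=2: v_2(a)=-13, v_2(b)=-4; units ≡ 1, 3 (mod 8); ε·ε+αω+βω = 0·1+-13·1+-4·0 ≡ 1  ⇒  (a,b)_2 = -1.
v=19: a=19^-2·(≡18), b=19^0·(≡13) mod 19; (18|19)=-1, (13|19)=-1; (−1)^{-2·0·9}·(-1)^0·(-1)^-2 = +1.
v=11: a=11^5·(≡6), b=11^2·(≡9) mod 11; (6|11)=-1, (9|11)=+1; (−1)^{5·2·5}·(-1)^2·(+1)^5 = +1.
v=23: a=23^3·(≡14), b=23^2·(≡8) mod 23; (14|23)=-1, (8|23)=+1; (−1)^{3·2·11}·(-1)^2·(+1)^3 = +1.
v=5: a=5^-4·(≡1), b=5^-2·(≡2) mod 5; (1|5)=+1, (2|5)=-1; (−1)^{-4·-2·2}·(+1)^-2·(-1)^-4 = +1.
v=∞: -25806 < 0 and 3 > 0  ⇒  (a,b)_∞ = +1.
(-25806, 3 / ℚ) ramifies at {2, 17}: a division algebra.

[2, 17]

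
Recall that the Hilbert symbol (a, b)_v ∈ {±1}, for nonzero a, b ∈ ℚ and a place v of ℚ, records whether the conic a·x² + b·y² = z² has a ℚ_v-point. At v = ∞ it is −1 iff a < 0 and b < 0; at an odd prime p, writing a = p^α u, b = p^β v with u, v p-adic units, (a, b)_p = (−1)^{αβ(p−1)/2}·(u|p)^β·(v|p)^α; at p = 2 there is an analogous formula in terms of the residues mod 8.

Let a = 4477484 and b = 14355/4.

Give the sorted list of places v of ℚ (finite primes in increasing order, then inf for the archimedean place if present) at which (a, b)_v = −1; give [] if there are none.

[2, 29]

Mod squares: a ≡ 11, b ≡ 1595. Check v ∈ {∞, 2, 3, 5, 11, 29}.
v=∞: 11 > 0 and 1595 > 0  ⇒  (a,b)_∞ = +1.
v=2: v_2(a)=2, v_2(b)=-2; units ≡ 3, 3 (mod 8); ε·ε+αω+βω = 1·1+2·1+-2·1 ≡ 1  ⇒  (a,b)_2 = -1.
v=3: a=3^0·(≡2), b=3^2·(≡2) mod 3; (2|3)=-1, (2|3)=-1; (−1)^{0·2·1}·(-1)^2·(-1)^0 = +1.
v=5: a=5^0·(≡4), b=5^1·(≡4) mod 5; (4|5)=+1, (4|5)=+1; (−1)^{0·1·2}·(+1)^1·(+1)^0 = +1.
v=11: a=11^3·(≡9), b=11^1·(≡10) mod 11; (9|11)=+1, (10|11)=-1; (−1)^{3·1·5}·(+1)^1·(-1)^3 = +1.
v=29: a=29^2·(≡17), b=29^1·(≡15) mod 29; (17|29)=-1, (15|29)=-1; (−1)^{2·1·14}·(-1)^1·(-1)^2 = -1.
(11, 1595 / ℚ) ramifies at {2, 29}: a division algebra.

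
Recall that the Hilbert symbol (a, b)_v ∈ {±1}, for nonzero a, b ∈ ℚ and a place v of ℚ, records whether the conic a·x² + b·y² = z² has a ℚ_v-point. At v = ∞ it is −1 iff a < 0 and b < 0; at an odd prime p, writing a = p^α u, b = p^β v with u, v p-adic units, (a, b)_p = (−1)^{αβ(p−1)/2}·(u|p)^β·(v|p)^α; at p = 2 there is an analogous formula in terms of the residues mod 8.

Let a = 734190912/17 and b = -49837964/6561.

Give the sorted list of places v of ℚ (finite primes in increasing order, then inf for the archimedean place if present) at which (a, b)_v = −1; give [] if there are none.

[13, 29]

Mod squares: a ≡ 442221, b ≡ -851. Check v ∈ {∞, 2, 3, 7, 11, 13, 17, 23, 29, 37}.
v=7: a=7^2·(≡3), b=7^0·(≡3) mod 7; (3|7)=-1, (3|7)=-1; (−1)^{2·0·3}·(-1)^0·(-1)^2 = +1.
v=13: a=13^1·(≡3), b=13^0·(≡5) mod 13; (3|13)=+1, (5|13)=-1; (−1)^{1·0·6}·(+1)^0·(-1)^1 = -1.
v=2: v_2(a)=6, v_2(b)=2; units ≡ 5, 5 (mod 8); ε·ε+αω+βω = 0·0+6·1+2·1 ≡ 0  ⇒  (a,b)_2 = +1.
v=11: a=11^0·(≡8), b=11^4·(≡10) mod 11; (8|11)=-1, (10|11)=-1; (−1)^{0·4·5}·(-1)^4·(-1)^0 = +1.
v=23: a=23^1·(≡21), b=23^1·(≡9) mod 23; (21|23)=-1, (9|23)=+1; (−1)^{1·1·11}·(-1)^1·(+1)^1 = +1.
v=∞: 442221 > 0 and -851 < 0  ⇒  (a,b)_∞ = +1.
v=37: a=37^0·(≡34), b=37^1·(≡35) mod 37; (34|37)=+1, (35|37)=-1; (−1)^{0·1·18}·(+1)^1·(-1)^0 = +1.
v=29: a=29^1·(≡6), b=29^0·(≡27) mod 29; (6|29)=+1, (27|29)=-1; (−1)^{1·0·14}·(+1)^0·(-1)^1 = -1.
v=3: a=3^3·(≡2), b=3^-8·(≡1) mod 3; (2|3)=-1, (1|3)=+1; (−1)^{3·-8·1}·(-1)^-8·(+1)^3 = +1.
v=17: a=17^-1·(≡12), b=17^0·(≡16) mod 17; (12|17)=-1, (16|17)=+1; (−1)^{-1·0·8}·(-1)^0·(+1)^-1 = +1.
Ram(442221, -851) = {13, 29}; no ℚ_13-point on the conic.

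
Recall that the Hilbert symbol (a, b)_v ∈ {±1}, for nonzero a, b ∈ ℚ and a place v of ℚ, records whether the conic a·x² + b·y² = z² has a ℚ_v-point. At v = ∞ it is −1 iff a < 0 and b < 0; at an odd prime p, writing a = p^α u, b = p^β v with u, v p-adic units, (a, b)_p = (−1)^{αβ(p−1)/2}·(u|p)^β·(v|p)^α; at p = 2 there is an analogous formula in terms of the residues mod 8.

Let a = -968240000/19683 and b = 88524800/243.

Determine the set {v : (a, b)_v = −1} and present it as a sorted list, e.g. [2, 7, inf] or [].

[2, 13]

(a, b) ≡ (-1482, 10374) mod (ℚ^×)²; places V = {2, 3, 5, 7, 13, 19, ∞}.
(a,b)_∞: sgn(-1482)=−, sgn(10374)=+, so +1.
(a,b)_13: α=1, u≡3; β=1, v≡2 (mod 13); (3|13)=+1, (2|13)=-1; sign (−1)^0·+1^1·-1^1 = -1.
(a,b)_2: α=7, β=11; u≡3, v≡3 (mod 8); ε(u)ε(v)=1·1, αω(v)=7·1, βω(u)=11·1; sum ≡ 1  ⇒  -1.
(a,b)_7: α=2, u≡1; β=1, v≡5 (mod 7); (1|7)=+1, (5|7)=-1; sign (−1)^0·+1^1·-1^2 = +1.
(a,b)_3: α=-9, u≡1; β=-5, v≡2 (mod 3); (1|3)=+1, (2|3)=-1; sign (−1)^1·+1^-5·-1^-9 = +1.
(a,b)_5: α=4, u≡2; β=2, v≡4 (mod 5); (2|5)=-1, (4|5)=+1; sign (−1)^0·-1^2·+1^4 = +1.
(a,b)_19: α=1, u≡5; β=1, v≡14 (mod 19); (5|19)=+1, (14|19)=-1; sign (−1)^1·+1^1·-1^1 = +1.
Ram(-1482, 10374) = {2, 13}; no ℚ_2-point on the conic.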